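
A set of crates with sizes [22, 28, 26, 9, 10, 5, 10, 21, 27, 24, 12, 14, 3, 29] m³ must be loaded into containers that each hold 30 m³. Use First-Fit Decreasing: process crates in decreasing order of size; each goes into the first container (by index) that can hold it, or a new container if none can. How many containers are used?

Sorted descending: 29, 28, 27, 26, 24, 22, 21, 14, 12, 10, 10, 9, 5, 3.
container 1: place 29 m³, 1 m³ left
container 2: place 28 m³, 2 m³ left
container 3: place 27 m³, 3 m³ left
container 4: place 26 m³, 4 m³ left
container 5: place 24 m³, 6 m³ left
container 6: place 22 m³, 8 m³ left
container 7: place 21 m³, 9 m³ left
container 8: place 14 m³, 16 m³ left
container 8: place 12 m³, 4 m³ left
container 9: place 10 m³, 20 m³ left
container 9: place 10 m³, 10 m³ left
container 7: place 9 m³, 0 m³ left
container 5: place 5 m³, 1 m³ left
container 3: place 3 m³, 0 m³ left

9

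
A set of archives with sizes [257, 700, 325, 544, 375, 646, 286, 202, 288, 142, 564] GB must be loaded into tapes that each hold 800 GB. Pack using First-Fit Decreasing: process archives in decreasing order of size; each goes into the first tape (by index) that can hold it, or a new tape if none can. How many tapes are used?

Sorted descending: 700, 646, 564, 544, 375, 325, 288, 286, 257, 202, 142.
tape 1: place 700 GB, 100 GB left
tape 2: place 646 GB, 154 GB left
tape 3: place 564 GB, 236 GB left
tape 4: place 544 GB, 256 GB left
tape 5: place 375 GB, 425 GB left
tape 5: place 325 GB, 100 GB left
tape 6: place 288 GB, 512 GB left
tape 6: place 286 GB, 226 GB left
tape 7: place 257 GB, 543 GB left
tape 3: place 202 GB, 34 GB left
tape 2: place 142 GB, 12 GB left

7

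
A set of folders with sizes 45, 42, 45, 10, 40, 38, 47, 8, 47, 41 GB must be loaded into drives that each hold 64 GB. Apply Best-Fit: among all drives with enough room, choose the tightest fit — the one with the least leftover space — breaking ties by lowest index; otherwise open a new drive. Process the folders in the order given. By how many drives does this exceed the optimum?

0

Best-Fit: [45,10,8] [42] [45] [40] [38] [47] [47] [41] → 8 drives.
8 folders exceed 32 GB (half the capacity), and no two of those can share a drive, so at least 8 drives are needed.
So 8 is already optimal.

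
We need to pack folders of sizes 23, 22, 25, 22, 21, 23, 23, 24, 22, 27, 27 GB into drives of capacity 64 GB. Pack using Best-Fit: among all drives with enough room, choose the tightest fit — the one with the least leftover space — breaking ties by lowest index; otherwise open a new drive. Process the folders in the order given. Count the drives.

drive 1: place 23 GB, 41 GB left
drive 1: place 22 GB, 19 GB left
drive 2: place 25 GB, 39 GB left
drive 2: place 22 GB, 17 GB left
drive 3: place 21 GB, 43 GB left
drive 3: place 23 GB, 20 GB left
drive 4: place 23 GB, 41 GB left
drive 4: place 24 GB, 17 GB left
drive 5: place 22 GB, 42 GB left
drive 5: place 27 GB, 15 GB left
drive 6: place 27 GB, 37 GB left

6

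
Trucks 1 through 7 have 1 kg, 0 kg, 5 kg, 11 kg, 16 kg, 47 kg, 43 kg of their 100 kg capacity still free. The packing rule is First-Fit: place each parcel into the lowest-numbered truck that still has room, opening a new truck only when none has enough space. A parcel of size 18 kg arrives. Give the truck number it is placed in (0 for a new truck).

6

Trucks with room: truck 6 (47 kg), truck 7 (43 kg).
The first with room is truck 6.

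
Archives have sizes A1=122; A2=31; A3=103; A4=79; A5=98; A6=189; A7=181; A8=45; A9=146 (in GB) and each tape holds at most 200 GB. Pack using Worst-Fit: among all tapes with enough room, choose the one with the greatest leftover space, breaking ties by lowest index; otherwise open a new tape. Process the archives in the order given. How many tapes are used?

tape 1: place A1 (122 GB), 78 GB left
tape 1: place A2 (31 GB), 47 GB left
tape 2: place A3 (103 GB), 97 GB left
tape 2: place A4 (79 GB), 18 GB left
tape 3: place A5 (98 GB), 102 GB left
tape 4: place A6 (189 GB), 11 GB left
tape 5: place A7 (181 GB), 19 GB left
tape 3: place A8 (45 GB), 57 GB left
tape 6: place A9 (146 GB), 54 GB left
Final tapes: [122,31] [103,79] [98,45] [189] [181] [146].

6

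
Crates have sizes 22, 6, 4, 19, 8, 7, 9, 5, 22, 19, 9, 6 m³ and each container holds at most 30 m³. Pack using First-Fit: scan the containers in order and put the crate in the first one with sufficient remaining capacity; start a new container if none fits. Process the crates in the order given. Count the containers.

container 1: place 22 m³, 8 m³ left
container 1: place 6 m³, 2 m³ left
container 2: place 4 m³, 26 m³ left
container 2: place 19 m³, 7 m³ left
container 3: place 8 m³, 22 m³ left
container 2: place 7 m³, 0 m³ left
container 3: place 9 m³, 13 m³ left
container 3: place 5 m³, 8 m³ left
container 4: place 22 m³, 8 m³ left
container 5: place 19 m³, 11 m³ left
container 5: place 9 m³, 2 m³ left
container 3: place 6 m³, 2 m³ left
Final containers: [22,6] [4,19,7] [8,9,5,6] [22] [19,9].

5 containers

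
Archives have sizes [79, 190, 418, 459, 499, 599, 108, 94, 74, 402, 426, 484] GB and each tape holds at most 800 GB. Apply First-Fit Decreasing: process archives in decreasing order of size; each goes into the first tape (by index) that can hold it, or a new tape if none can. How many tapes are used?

Sorted descending: 599, 499, 484, 459, 426, 418, 402, 190, 108, 94, 79, 74.
tape 1: place 599 GB, 201 GB left
tape 2: place 499 GB, 301 GB left
tape 3: place 484 GB, 316 GB left
tape 4: place 459 GB, 341 GB left
tape 5: place 426 GB, 374 GB left
tape 6: place 418 GB, 382 GB left
tape 7: place 402 GB, 398 GB left
tape 1: place 190 GB, 11 GB left
tape 2: place 108 GB, 193 GB left
tape 2: place 94 GB, 99 GB left
tape 2: place 79 GB, 20 GB left
tape 3: place 74 GB, 242 GB left

7 tapes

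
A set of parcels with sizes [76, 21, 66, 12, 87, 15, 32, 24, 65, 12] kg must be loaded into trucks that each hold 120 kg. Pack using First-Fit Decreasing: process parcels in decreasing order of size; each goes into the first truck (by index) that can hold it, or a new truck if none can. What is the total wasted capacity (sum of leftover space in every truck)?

Sorted descending: 87, 76, 66, 65, 32, 24, 21, 15, 12, 12.
87 kg → truck 1 (remaining 33 kg)
76 kg → truck 2 (remaining 44 kg)
66 kg → truck 3 (remaining 54 kg)
65 kg → truck 4 (remaining 55 kg)
32 kg → truck 1 (remaining 1 kg)
24 kg → truck 2 (remaining 20 kg)
21 kg → truck 3 (remaining 33 kg)
15 kg → truck 2 (remaining 5 kg)
12 kg → truck 3 (remaining 21 kg)
12 kg → truck 3 (remaining 9 kg)
4 trucks × 120 kg = 480 kg; used 410 kg; unused 70 kg.

70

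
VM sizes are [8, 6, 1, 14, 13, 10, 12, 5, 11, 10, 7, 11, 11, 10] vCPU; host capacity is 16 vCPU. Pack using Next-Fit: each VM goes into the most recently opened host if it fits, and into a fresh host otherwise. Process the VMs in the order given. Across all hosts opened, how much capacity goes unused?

47

host 1: place 8 vCPU, 8 vCPU left
host 1: place 6 vCPU, 2 vCPU left
host 1: place 1 vCPU, 1 vCPU left
host 2: place 14 vCPU, 2 vCPU left
host 3: place 13 vCPU, 3 vCPU left
host 4: place 10 vCPU, 6 vCPU left
host 5: place 12 vCPU, 4 vCPU left
host 6: place 5 vCPU, 11 vCPU left
host 6: place 11 vCPU, 0 vCPU left
host 7: place 10 vCPU, 6 vCPU left
host 8: place 7 vCPU, 9 vCPU left
host 9: place 11 vCPU, 5 vCPU left
host 10: place 11 vCPU, 5 vCPU left
host 11: place 10 vCPU, 6 vCPU left
11 hosts × 16 vCPU = 176 vCPU; used 129 vCPU; unused 47 vCPU.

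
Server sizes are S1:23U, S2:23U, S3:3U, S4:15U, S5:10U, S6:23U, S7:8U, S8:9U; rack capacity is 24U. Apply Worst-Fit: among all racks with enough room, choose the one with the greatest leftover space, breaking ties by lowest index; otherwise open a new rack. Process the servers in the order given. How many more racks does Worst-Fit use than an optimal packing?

1

Worst-Fit: [23] [23] [3,15] [10,8] [23] [9] → 6 racks.
Total size 114U; any packing needs at least ⌈114/24⌉ = 5 racks.
An optimal packing achieves that bound: [23] [23] [23] [15,9] [10,8,3] → 5 racks.
Excess: 6 − 5 = 1.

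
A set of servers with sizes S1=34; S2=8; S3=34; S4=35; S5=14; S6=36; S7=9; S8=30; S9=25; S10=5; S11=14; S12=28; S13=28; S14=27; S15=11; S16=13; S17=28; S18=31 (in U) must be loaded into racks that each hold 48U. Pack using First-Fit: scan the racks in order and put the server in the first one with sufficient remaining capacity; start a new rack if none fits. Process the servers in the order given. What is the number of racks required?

11

S1 (34U) → rack 1 (remaining 14U)
S2 (8U) → rack 1 (remaining 6U)
S3 (34U) → rack 2 (remaining 14U)
S4 (35U) → rack 3 (remaining 13U)
S5 (14U) → rack 2 (remaining 0U)
S6 (36U) → rack 4 (remaining 12U)
S7 (9U) → rack 3 (remaining 4U)
S8 (30U) → rack 5 (remaining 18U)
S9 (25U) → rack 6 (remaining 23U)
S10 (5U) → rack 1 (remaining 1U)
S11 (14U) → rack 5 (remaining 4U)
S12 (28U) → rack 7 (remaining 20U)
S13 (28U) → rack 8 (remaining 20U)
S14 (27U) → rack 9 (remaining 21U)
S15 (11U) → rack 4 (remaining 1U)
S16 (13U) → rack 6 (remaining 10U)
S17 (28U) → rack 10 (remaining 20U)
S18 (31U) → rack 11 (remaining 17U)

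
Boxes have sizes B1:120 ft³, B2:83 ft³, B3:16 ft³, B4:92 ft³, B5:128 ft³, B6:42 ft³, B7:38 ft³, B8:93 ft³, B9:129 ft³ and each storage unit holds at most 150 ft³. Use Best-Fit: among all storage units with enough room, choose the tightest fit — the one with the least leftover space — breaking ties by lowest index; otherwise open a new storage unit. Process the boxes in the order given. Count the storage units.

storage unit 1: place B1 (120 ft³), 30 ft³ left
storage unit 2: place B2 (83 ft³), 67 ft³ left
storage unit 1: place B3 (16 ft³), 14 ft³ left
storage unit 3: place B4 (92 ft³), 58 ft³ left
storage unit 4: place B5 (128 ft³), 22 ft³ left
storage unit 3: place B6 (42 ft³), 16 ft³ left
storage unit 2: place B7 (38 ft³), 29 ft³ left
storage unit 5: place B8 (93 ft³), 57 ft³ left
storage unit 6: place B9 (129 ft³), 21 ft³ left
Final storage units: [120,16] [83,38] [92,42] [128] [93] [129].

6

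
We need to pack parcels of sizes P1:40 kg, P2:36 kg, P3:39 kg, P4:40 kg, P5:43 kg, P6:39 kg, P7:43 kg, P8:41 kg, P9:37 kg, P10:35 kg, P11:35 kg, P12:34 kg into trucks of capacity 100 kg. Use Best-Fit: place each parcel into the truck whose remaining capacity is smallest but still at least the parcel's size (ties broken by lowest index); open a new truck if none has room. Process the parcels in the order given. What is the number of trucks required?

P1 (40 kg) → truck 1 (remaining 60 kg)
P2 (36 kg) → truck 1 (remaining 24 kg)
P3 (39 kg) → truck 2 (remaining 61 kg)
P4 (40 kg) → truck 2 (remaining 21 kg)
P5 (43 kg) → truck 3 (remaining 57 kg)
P6 (39 kg) → truck 3 (remaining 18 kg)
P7 (43 kg) → truck 4 (remaining 57 kg)
P8 (41 kg) → truck 4 (remaining 16 kg)
P9 (37 kg) → truck 5 (remaining 63 kg)
P10 (35 kg) → truck 5 (remaining 28 kg)
P11 (35 kg) → truck 6 (remaining 65 kg)
P12 (34 kg) → truck 6 (remaining 31 kg)

6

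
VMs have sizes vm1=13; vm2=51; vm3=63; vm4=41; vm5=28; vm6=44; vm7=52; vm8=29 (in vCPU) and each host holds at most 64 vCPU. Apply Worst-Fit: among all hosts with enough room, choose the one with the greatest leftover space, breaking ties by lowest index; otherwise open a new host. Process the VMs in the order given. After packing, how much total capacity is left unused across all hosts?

vm1 (13 vCPU) → host 1 (remaining 51 vCPU)
vm2 (51 vCPU) → host 1 (remaining 0 vCPU)
vm3 (63 vCPU) → host 2 (remaining 1 vCPU)
vm4 (41 vCPU) → host 3 (remaining 23 vCPU)
vm5 (28 vCPU) → host 4 (remaining 36 vCPU)
vm6 (44 vCPU) → host 5 (remaining 20 vCPU)
vm7 (52 vCPU) → host 6 (remaining 12 vCPU)
vm8 (29 vCPU) → host 4 (remaining 7 vCPU)
6 hosts × 64 vCPU = 384 vCPU; used 321 vCPU; unused 63 vCPU.

63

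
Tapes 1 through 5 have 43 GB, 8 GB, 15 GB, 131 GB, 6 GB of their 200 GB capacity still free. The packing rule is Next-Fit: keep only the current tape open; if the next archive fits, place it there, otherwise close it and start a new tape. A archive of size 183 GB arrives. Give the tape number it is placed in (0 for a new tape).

0

Next-Fit only looks at tape 5, which has 6 GB free.
183 GB does not fit, so a new tape is opened.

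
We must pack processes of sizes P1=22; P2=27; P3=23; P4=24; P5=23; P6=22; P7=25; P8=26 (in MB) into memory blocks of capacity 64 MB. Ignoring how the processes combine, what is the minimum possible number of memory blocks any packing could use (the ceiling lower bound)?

3 memory blocks

Total size = 22 + 27 + 23 + 24 + 23 + 22 + 25 + 26 = 192 MB.
⌈192 / 64⌉ = 3.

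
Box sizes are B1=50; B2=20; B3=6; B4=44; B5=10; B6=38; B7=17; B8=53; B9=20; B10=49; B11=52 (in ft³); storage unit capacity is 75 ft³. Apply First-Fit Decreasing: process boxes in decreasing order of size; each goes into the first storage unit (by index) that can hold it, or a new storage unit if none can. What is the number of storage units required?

6

Sorted descending: 53, 52, 50, 49, 44, 38, 20, 20, 17, 10, 6.
53 ft³ → storage unit 1 (remaining 22 ft³)
52 ft³ → storage unit 2 (remaining 23 ft³)
50 ft³ → storage unit 3 (remaining 25 ft³)
49 ft³ → storage unit 4 (remaining 26 ft³)
44 ft³ → storage unit 5 (remaining 31 ft³)
38 ft³ → storage unit 6 (remaining 37 ft³)
20 ft³ → storage unit 1 (remaining 2 ft³)
20 ft³ → storage unit 2 (remaining 3 ft³)
17 ft³ → storage unit 3 (remaining 8 ft³)
10 ft³ → storage unit 4 (remaining 16 ft³)
6 ft³ → storage unit 3 (remaining 2 ft³)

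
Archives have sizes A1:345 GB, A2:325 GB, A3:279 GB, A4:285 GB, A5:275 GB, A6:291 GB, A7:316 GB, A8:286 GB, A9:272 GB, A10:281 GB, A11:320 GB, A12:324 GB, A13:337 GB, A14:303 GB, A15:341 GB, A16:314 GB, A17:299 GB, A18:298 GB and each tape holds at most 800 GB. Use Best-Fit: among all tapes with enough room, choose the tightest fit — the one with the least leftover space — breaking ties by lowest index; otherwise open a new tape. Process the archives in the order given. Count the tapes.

9

A1 (345 GB) → tape 1 (remaining 455 GB)
A2 (325 GB) → tape 1 (remaining 130 GB)
A3 (279 GB) → tape 2 (remaining 521 GB)
A4 (285 GB) → tape 2 (remaining 236 GB)
A5 (275 GB) → tape 3 (remaining 525 GB)
A6 (291 GB) → tape 3 (remaining 234 GB)
A7 (316 GB) → tape 4 (remaining 484 GB)
A8 (286 GB) → tape 4 (remaining 198 GB)
A9 (272 GB) → tape 5 (remaining 528 GB)
A10 (281 GB) → tape 5 (remaining 247 GB)
A11 (320 GB) → tape 6 (remaining 480 GB)
A12 (324 GB) → tape 6 (remaining 156 GB)
A13 (337 GB) → tape 7 (remaining 463 GB)
A14 (303 GB) → tape 7 (remaining 160 GB)
A15 (341 GB) → tape 8 (remaining 459 GB)
A16 (314 GB) → tape 8 (remaining 145 GB)
A17 (299 GB) → tape 9 (remaining 501 GB)
A18 (298 GB) → tape 9 (remaining 203 GB)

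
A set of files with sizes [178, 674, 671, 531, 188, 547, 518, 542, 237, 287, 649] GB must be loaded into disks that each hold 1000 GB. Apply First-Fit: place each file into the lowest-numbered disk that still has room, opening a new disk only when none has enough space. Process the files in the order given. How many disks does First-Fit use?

Put 178 GB in disk 1; 822 GB remain.
Put 674 GB in disk 1; 148 GB remain.
Put 671 GB in disk 2; 329 GB remain.
Put 531 GB in disk 3; 469 GB remain.
Put 188 GB in disk 2; 141 GB remain.
Put 547 GB in disk 4; 453 GB remain.
Put 518 GB in disk 5; 482 GB remain.
Put 542 GB in disk 6; 458 GB remain.
Put 237 GB in disk 3; 232 GB remain.
Put 287 GB in disk 4; 166 GB remain.
Put 649 GB in disk 7; 351 GB remain.
Final disks: [178,674] [671,188] [531,237] [547,287] [518] [542] [649].

7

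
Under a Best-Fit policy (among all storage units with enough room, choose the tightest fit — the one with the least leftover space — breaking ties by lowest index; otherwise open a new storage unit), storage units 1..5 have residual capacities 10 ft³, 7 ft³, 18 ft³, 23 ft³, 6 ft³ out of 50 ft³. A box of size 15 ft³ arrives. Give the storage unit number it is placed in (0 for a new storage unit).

3

Storage units with room: storage unit 3 (18 ft³), storage unit 4 (23 ft³).
Tightest fit is storage unit 3 with 18 ft³ free.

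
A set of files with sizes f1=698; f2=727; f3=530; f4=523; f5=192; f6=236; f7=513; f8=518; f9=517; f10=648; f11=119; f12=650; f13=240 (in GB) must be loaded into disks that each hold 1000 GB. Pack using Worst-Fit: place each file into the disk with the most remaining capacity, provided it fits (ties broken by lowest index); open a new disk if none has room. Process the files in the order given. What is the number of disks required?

9 disks

disk 1: place f1 (698 GB), 302 GB left
disk 2: place f2 (727 GB), 273 GB left
disk 3: place f3 (530 GB), 470 GB left
disk 4: place f4 (523 GB), 477 GB left
disk 4: place f5 (192 GB), 285 GB left
disk 3: place f6 (236 GB), 234 GB left
disk 5: place f7 (513 GB), 487 GB left
disk 6: place f8 (518 GB), 482 GB left
disk 7: place f9 (517 GB), 483 GB left
disk 8: place f10 (648 GB), 352 GB left
disk 5: place f11 (119 GB), 368 GB left
disk 9: place f12 (650 GB), 350 GB left
disk 7: place f13 (240 GB), 243 GB left
Final disks: [698] [727] [530,236] [523,192] [513,119] [518] [517,240] [648] [650].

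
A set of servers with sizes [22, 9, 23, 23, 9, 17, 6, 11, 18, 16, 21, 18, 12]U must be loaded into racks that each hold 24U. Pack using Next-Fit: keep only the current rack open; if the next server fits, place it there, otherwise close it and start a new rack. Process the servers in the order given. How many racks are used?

12 racks

22U → rack 1 (remaining 2U)
9U → rack 2 (remaining 15U)
23U → rack 3 (remaining 1U)
23U → rack 4 (remaining 1U)
9U → rack 5 (remaining 15U)
17U → rack 6 (remaining 7U)
6U → rack 6 (remaining 1U)
11U → rack 7 (remaining 13U)
18U → rack 8 (remaining 6U)
16U → rack 9 (remaining 8U)
21U → rack 10 (remaining 3U)
18U → rack 11 (remaining 6U)
12U → rack 12 (remaining 12U)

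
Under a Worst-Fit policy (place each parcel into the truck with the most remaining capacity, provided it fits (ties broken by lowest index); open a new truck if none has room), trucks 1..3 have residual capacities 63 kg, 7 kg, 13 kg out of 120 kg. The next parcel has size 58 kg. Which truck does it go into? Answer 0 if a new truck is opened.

1

Trucks with room: truck 1 (63 kg).
Most room is truck 1 with 63 kg free.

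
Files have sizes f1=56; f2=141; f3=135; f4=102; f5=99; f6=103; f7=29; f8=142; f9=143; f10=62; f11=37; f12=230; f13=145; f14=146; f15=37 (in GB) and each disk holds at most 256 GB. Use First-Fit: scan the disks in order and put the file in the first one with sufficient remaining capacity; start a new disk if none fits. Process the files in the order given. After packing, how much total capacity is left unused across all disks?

441

disk 1: place f1 (56 GB), 200 GB left
disk 1: place f2 (141 GB), 59 GB left
disk 2: place f3 (135 GB), 121 GB left
disk 2: place f4 (102 GB), 19 GB left
disk 3: place f5 (99 GB), 157 GB left
disk 3: place f6 (103 GB), 54 GB left
disk 1: place f7 (29 GB), 30 GB left
disk 4: place f8 (142 GB), 114 GB left
disk 5: place f9 (143 GB), 113 GB left
disk 4: place f10 (62 GB), 52 GB left
disk 3: place f11 (37 GB), 17 GB left
disk 6: place f12 (230 GB), 26 GB left
disk 7: place f13 (145 GB), 111 GB left
disk 8: place f14 (146 GB), 110 GB left
disk 4: place f15 (37 GB), 15 GB left
8 disks × 256 GB = 2048 GB; used 1607 GB; unused 441 GB.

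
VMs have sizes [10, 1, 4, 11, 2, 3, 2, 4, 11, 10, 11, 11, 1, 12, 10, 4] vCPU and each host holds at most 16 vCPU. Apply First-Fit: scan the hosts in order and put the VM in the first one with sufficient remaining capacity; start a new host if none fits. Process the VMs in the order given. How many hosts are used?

8

Put 10 vCPU in host 1; 6 vCPU remain.
Put 1 vCPU in host 1; 5 vCPU remain.
Put 4 vCPU in host 1; 1 vCPU remain.
Put 11 vCPU in host 2; 5 vCPU remain.
Put 2 vCPU in host 2; 3 vCPU remain.
Put 3 vCPU in host 2; 0 vCPU remain.
Put 2 vCPU in host 3; 14 vCPU remain.
Put 4 vCPU in host 3; 10 vCPU remain.
Put 11 vCPU in host 4; 5 vCPU remain.
Put 10 vCPU in host 3; 0 vCPU remain.
Put 11 vCPU in host 5; 5 vCPU remain.
Put 11 vCPU in host 6; 5 vCPU remain.
Put 1 vCPU in host 1; 0 vCPU remain.
Put 12 vCPU in host 7; 4 vCPU remain.
Put 10 vCPU in host 8; 6 vCPU remain.
Put 4 vCPU in host 4; 1 vCPU remain.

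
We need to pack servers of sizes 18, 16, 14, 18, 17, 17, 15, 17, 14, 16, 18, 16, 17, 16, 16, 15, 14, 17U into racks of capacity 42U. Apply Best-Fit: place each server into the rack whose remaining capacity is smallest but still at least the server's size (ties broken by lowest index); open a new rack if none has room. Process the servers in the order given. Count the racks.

rack 1: place 18U, 24U left
rack 1: place 16U, 8U left
rack 2: place 14U, 28U left
rack 2: place 18U, 10U left
rack 3: place 17U, 25U left
rack 3: place 17U, 8U left
rack 4: place 15U, 27U left
rack 4: place 17U, 10U left
rack 5: place 14U, 28U left
rack 5: place 16U, 12U left
rack 6: place 18U, 24U left
rack 6: place 16U, 8U left
rack 7: place 17U, 25U left
rack 7: place 16U, 9U left
rack 8: place 16U, 26U left
rack 8: place 15U, 11U left
rack 9: place 14U, 28U left
rack 9: place 17U, 11U left

9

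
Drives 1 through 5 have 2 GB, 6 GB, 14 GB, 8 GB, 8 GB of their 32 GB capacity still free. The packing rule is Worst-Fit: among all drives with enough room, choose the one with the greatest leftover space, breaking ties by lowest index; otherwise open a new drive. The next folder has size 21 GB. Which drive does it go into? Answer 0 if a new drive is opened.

No drive has ≥ 21 GB free, so a new drive is opened.

0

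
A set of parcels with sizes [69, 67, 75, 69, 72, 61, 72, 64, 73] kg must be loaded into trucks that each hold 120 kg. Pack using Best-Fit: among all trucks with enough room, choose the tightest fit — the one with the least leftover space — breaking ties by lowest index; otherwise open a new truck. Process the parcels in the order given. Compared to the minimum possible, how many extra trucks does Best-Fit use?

Best-Fit: [69] [67] [75] [69] [72] [61] [72] [64] [73] → 9 trucks.
9 parcels exceed 60 kg (half the capacity), and no two of those can share a truck, so at least 9 trucks are needed.
So 9 is already optimal.

0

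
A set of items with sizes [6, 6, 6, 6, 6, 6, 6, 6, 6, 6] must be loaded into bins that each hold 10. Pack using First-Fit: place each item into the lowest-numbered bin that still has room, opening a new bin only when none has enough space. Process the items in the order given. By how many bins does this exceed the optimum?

0

First-Fit: [6] [6] [6] [6] [6] [6] [6] [6] [6] [6] → 10 bins.
10 items exceed 5 (half the capacity), and no two of those can share a bin, so at least 10 bins are needed.
So 10 is already optimal.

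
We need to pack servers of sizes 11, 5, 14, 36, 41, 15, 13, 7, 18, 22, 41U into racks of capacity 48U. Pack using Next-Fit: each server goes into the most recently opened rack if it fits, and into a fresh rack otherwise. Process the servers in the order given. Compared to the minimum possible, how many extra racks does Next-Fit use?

1

Next-Fit: [11,5,14] [36] [41] [15,13,7] [18,22] [41] → 6 racks.
Total size 223U; any packing needs at least ⌈223/48⌉ = 5 racks.
An optimal packing achieves that bound: [41,7] [41,5] [36,11] [22,18] [15,14,13] → 5 racks.
Excess: 6 − 5 = 1.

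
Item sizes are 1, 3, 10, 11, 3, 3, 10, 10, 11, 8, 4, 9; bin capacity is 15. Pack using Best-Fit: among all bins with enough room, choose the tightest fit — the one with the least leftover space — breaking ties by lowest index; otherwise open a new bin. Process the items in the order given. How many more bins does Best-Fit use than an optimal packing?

Best-Fit: [1,3,10] [11,3] [3,10] [10] [11,4] [8] [9] → 7 bins.
7 items exceed 7.5 (half the capacity), and no two of those can share a bin, so at least 7 bins are needed.
So 7 is already optimal.

0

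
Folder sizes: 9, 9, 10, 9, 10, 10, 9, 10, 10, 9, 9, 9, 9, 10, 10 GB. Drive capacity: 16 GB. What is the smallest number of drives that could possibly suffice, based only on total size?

Total size = 9 + 9 + 10 + 9 + 10 + 10 + 9 + 10 + 10 + 9 + 9 + 9 + 9 + 10 + 10 = 142 GB.
⌈142 / 16⌉ = 9.

9 drives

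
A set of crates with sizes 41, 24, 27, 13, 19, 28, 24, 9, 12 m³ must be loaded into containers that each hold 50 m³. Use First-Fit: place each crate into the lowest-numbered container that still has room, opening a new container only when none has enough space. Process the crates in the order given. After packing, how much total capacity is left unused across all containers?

53

Put 41 m³ in container 1; 9 m³ remain.
Put 24 m³ in container 2; 26 m³ remain.
Put 27 m³ in container 3; 23 m³ remain.
Put 13 m³ in container 2; 13 m³ remain.
Put 19 m³ in container 3; 4 m³ remain.
Put 28 m³ in container 4; 22 m³ remain.
Put 24 m³ in container 5; 26 m³ remain.
Put 9 m³ in container 1; 0 m³ remain.
Put 12 m³ in container 2; 1 m³ remain.
5 containers × 50 m³ = 250 m³; used 197 m³; unused 53 m³.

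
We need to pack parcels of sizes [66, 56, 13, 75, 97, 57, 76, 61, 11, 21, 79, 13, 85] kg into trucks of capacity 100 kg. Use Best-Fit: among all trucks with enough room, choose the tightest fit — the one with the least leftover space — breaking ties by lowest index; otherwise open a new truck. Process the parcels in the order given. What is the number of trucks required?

66 kg → truck 1 (remaining 34 kg)
56 kg → truck 2 (remaining 44 kg)
13 kg → truck 1 (remaining 21 kg)
75 kg → truck 3 (remaining 25 kg)
97 kg → truck 4 (remaining 3 kg)
57 kg → truck 5 (remaining 43 kg)
76 kg → truck 6 (remaining 24 kg)
61 kg → truck 7 (remaining 39 kg)
11 kg → truck 1 (remaining 10 kg)
21 kg → truck 6 (remaining 3 kg)
79 kg → truck 8 (remaining 21 kg)
13 kg → truck 8 (remaining 8 kg)
85 kg → truck 9 (remaining 15 kg)

9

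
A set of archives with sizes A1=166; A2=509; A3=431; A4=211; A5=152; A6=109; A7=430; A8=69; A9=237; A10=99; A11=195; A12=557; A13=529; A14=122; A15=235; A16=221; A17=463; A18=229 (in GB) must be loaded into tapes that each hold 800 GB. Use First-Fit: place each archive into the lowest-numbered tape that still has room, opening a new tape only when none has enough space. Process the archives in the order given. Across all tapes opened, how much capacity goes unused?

636

A1 (166 GB) → tape 1 (remaining 634 GB)
A2 (509 GB) → tape 1 (remaining 125 GB)
A3 (431 GB) → tape 2 (remaining 369 GB)
A4 (211 GB) → tape 2 (remaining 158 GB)
A5 (152 GB) → tape 2 (remaining 6 GB)
A6 (109 GB) → tape 1 (remaining 16 GB)
A7 (430 GB) → tape 3 (remaining 370 GB)
A8 (69 GB) → tape 3 (remaining 301 GB)
A9 (237 GB) → tape 3 (remaining 64 GB)
A10 (99 GB) → tape 4 (remaining 701 GB)
A11 (195 GB) → tape 4 (remaining 506 GB)
A12 (557 GB) → tape 5 (remaining 243 GB)
A13 (529 GB) → tape 6 (remaining 271 GB)
A14 (122 GB) → tape 4 (remaining 384 GB)
A15 (235 GB) → tape 4 (remaining 149 GB)
A16 (221 GB) → tape 5 (remaining 22 GB)
A17 (463 GB) → tape 7 (remaining 337 GB)
A18 (229 GB) → tape 6 (remaining 42 GB)
7 tapes × 800 GB = 5600 GB; used 4964 GB; unused 636 GB.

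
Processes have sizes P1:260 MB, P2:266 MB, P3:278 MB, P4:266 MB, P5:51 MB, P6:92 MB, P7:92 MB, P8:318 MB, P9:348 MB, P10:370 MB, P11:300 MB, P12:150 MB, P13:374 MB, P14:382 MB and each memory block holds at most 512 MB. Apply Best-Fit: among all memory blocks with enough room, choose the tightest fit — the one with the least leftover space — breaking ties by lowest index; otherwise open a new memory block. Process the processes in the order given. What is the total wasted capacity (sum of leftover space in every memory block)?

1573

Put P1 (260 MB) in memory block 1; 252 MB remain.
Put P2 (266 MB) in memory block 2; 246 MB remain.
Put P3 (278 MB) in memory block 3; 234 MB remain.
Put P4 (266 MB) in memory block 4; 246 MB remain.
Put P5 (51 MB) in memory block 3; 183 MB remain.
Put P6 (92 MB) in memory block 3; 91 MB remain.
Put P7 (92 MB) in memory block 2; 154 MB remain.
Put P8 (318 MB) in memory block 5; 194 MB remain.
Put P9 (348 MB) in memory block 6; 164 MB remain.
Put P10 (370 MB) in memory block 7; 142 MB remain.
Put P11 (300 MB) in memory block 8; 212 MB remain.
Put P12 (150 MB) in memory block 2; 4 MB remain.
Put P13 (374 MB) in memory block 9; 138 MB remain.
Put P14 (382 MB) in memory block 10; 130 MB remain.
10 memory blocks × 512 MB = 5120 MB; used 3547 MB; unused 1573 MB.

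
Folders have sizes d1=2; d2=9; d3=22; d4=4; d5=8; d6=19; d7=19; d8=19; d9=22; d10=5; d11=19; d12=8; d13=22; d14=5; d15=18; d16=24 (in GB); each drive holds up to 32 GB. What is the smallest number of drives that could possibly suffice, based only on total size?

8

Total size = 2 + 9 + 22 + 4 + 8 + 19 + 19 + 19 + 22 + 5 + 19 + 8 + 22 + 5 + 18 + 24 = 225 GB.
⌈225 / 32⌉ = 8.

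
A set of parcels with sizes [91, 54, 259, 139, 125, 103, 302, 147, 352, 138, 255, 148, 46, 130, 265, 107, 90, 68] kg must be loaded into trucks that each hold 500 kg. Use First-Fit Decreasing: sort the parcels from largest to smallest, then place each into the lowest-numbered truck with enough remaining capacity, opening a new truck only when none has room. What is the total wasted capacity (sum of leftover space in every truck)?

Sorted descending: 352, 302, 265, 259, 255, 148, 147, 139, 138, 130, 125, 107, 103, 91, 90, 68, 54, 46.
352 kg → truck 1 (remaining 148 kg)
302 kg → truck 2 (remaining 198 kg)
265 kg → truck 3 (remaining 235 kg)
259 kg → truck 4 (remaining 241 kg)
255 kg → truck 5 (remaining 245 kg)
148 kg → truck 1 (remaining 0 kg)
147 kg → truck 2 (remaining 51 kg)
139 kg → truck 3 (remaining 96 kg)
138 kg → truck 4 (remaining 103 kg)
130 kg → truck 5 (remaining 115 kg)
125 kg → truck 6 (remaining 375 kg)
107 kg → truck 5 (remaining 8 kg)
103 kg → truck 4 (remaining 0 kg)
91 kg → truck 3 (remaining 5 kg)
90 kg → truck 6 (remaining 285 kg)
68 kg → truck 6 (remaining 217 kg)
54 kg → truck 6 (remaining 163 kg)
46 kg → truck 2 (remaining 5 kg)
6 trucks × 500 kg = 3000 kg; used 2819 kg; unused 181 kg.

181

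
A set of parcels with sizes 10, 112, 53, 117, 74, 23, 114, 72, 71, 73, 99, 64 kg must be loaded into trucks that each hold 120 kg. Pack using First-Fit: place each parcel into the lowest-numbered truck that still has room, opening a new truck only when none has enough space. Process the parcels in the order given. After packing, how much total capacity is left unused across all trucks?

Put 10 kg in truck 1; 110 kg remain.
Put 112 kg in truck 2; 8 kg remain.
Put 53 kg in truck 1; 57 kg remain.
Put 117 kg in truck 3; 3 kg remain.
Put 74 kg in truck 4; 46 kg remain.
Put 23 kg in truck 1; 34 kg remain.
Put 114 kg in truck 5; 6 kg remain.
Put 72 kg in truck 6; 48 kg remain.
Put 71 kg in truck 7; 49 kg remain.
Put 73 kg in truck 8; 47 kg remain.
Put 99 kg in truck 9; 21 kg remain.
Put 64 kg in truck 10; 56 kg remain.
10 trucks × 120 kg = 1200 kg; used 882 kg; unused 318 kg.

318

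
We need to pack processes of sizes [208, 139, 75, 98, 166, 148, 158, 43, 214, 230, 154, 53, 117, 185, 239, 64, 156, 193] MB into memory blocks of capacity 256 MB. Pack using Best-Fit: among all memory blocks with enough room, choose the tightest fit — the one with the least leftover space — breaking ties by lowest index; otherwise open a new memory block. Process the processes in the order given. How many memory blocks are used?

13 memory blocks

208 MB → memory block 1 (remaining 48 MB)
139 MB → memory block 2 (remaining 117 MB)
75 MB → memory block 2 (remaining 42 MB)
98 MB → memory block 3 (remaining 158 MB)
166 MB → memory block 4 (remaining 90 MB)
148 MB → memory block 3 (remaining 10 MB)
158 MB → memory block 5 (remaining 98 MB)
43 MB → memory block 1 (remaining 5 MB)
214 MB → memory block 6 (remaining 42 MB)
230 MB → memory block 7 (remaining 26 MB)
154 MB → memory block 8 (remaining 102 MB)
53 MB → memory block 4 (remaining 37 MB)
117 MB → memory block 9 (remaining 139 MB)
185 MB → memory block 10 (remaining 71 MB)
239 MB → memory block 11 (remaining 17 MB)
64 MB → memory block 10 (remaining 7 MB)
156 MB → memory block 12 (remaining 100 MB)
193 MB → memory block 13 (remaining 63 MB)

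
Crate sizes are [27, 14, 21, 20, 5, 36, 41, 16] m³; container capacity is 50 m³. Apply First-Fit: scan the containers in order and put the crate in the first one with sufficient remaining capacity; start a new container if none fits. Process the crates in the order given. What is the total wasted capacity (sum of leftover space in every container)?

70

Put 27 m³ in container 1; 23 m³ remain.
Put 14 m³ in container 1; 9 m³ remain.
Put 21 m³ in container 2; 29 m³ remain.
Put 20 m³ in container 2; 9 m³ remain.
Put 5 m³ in container 1; 4 m³ remain.
Put 36 m³ in container 3; 14 m³ remain.
Put 41 m³ in container 4; 9 m³ remain.
Put 16 m³ in container 5; 34 m³ remain.
5 containers × 50 m³ = 250 m³; used 180 m³; unused 70 m³.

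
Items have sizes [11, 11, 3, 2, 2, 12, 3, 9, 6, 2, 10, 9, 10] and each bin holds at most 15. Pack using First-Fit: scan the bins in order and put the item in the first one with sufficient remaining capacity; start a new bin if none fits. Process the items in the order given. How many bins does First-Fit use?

7 bins

Put 11 in bin 1; 4 remain.
Put 11 in bin 2; 4 remain.
Put 3 in bin 1; 1 remain.
Put 2 in bin 2; 2 remain.
Put 2 in bin 2; 0 remain.
Put 12 in bin 3; 3 remain.
Put 3 in bin 3; 0 remain.
Put 9 in bin 4; 6 remain.
Put 6 in bin 4; 0 remain.
Put 2 in bin 5; 13 remain.
Put 10 in bin 5; 3 remain.
Put 9 in bin 6; 6 remain.
Put 10 in bin 7; 5 remain.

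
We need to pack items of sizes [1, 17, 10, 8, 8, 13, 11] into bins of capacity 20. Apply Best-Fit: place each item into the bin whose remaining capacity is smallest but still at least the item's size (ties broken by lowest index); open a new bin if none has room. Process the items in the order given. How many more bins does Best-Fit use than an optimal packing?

0

Best-Fit: [1,17] [10,8] [8,11] [13] → 4 bins.
Total size 68; any packing needs at least ⌈68/20⌉ = 4 bins.
So 4 is already optimal.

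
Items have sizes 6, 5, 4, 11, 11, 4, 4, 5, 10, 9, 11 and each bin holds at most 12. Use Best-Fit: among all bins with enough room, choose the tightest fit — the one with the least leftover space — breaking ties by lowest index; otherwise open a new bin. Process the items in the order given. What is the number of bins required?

8

6 → bin 1 (remaining 6)
5 → bin 1 (remaining 1)
4 → bin 2 (remaining 8)
11 → bin 3 (remaining 1)
11 → bin 4 (remaining 1)
4 → bin 2 (remaining 4)
4 → bin 2 (remaining 0)
5 → bin 5 (remaining 7)
10 → bin 6 (remaining 2)
9 → bin 7 (remaining 3)
11 → bin 8 (remaining 1)
Final bins: [6,5] [4,4,4] [11] [11] [5] [10] [9] [11].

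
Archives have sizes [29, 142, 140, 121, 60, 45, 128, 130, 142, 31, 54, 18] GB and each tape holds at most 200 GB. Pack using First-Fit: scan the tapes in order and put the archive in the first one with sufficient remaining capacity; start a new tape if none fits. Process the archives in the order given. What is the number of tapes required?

Put 29 GB in tape 1; 171 GB remain.
Put 142 GB in tape 1; 29 GB remain.
Put 140 GB in tape 2; 60 GB remain.
Put 121 GB in tape 3; 79 GB remain.
Put 60 GB in tape 2; 0 GB remain.
Put 45 GB in tape 3; 34 GB remain.
Put 128 GB in tape 4; 72 GB remain.
Put 130 GB in tape 5; 70 GB remain.
Put 142 GB in tape 6; 58 GB remain.
Put 31 GB in tape 3; 3 GB remain.
Put 54 GB in tape 4; 18 GB remain.
Put 18 GB in tape 1; 11 GB remain.

6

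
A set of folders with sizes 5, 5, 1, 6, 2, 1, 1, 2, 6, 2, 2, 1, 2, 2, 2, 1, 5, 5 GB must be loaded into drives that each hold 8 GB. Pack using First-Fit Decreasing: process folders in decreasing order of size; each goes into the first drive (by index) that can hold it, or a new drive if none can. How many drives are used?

Sorted descending: 6, 6, 5, 5, 5, 5, 2, 2, 2, 2, 2, 2, 2, 1, 1, 1, 1, 1.
Put 6 GB in drive 1; 2 GB remain.
Put 6 GB in drive 2; 2 GB remain.
Put 5 GB in drive 3; 3 GB remain.
Put 5 GB in drive 4; 3 GB remain.
Put 5 GB in drive 5; 3 GB remain.
Put 5 GB in drive 6; 3 GB remain.
Put 2 GB in drive 1; 0 GB remain.
Put 2 GB in drive 2; 0 GB remain.
Put 2 GB in drive 3; 1 GB remain.
Put 2 GB in drive 4; 1 GB remain.
Put 2 GB in drive 5; 1 GB remain.
Put 2 GB in drive 6; 1 GB remain.
Put 2 GB in drive 7; 6 GB remain.
Put 1 GB in drive 3; 0 GB remain.
Put 1 GB in drive 4; 0 GB remain.
Put 1 GB in drive 5; 0 GB remain.
Put 1 GB in drive 6; 0 GB remain.
Put 1 GB in drive 7; 5 GB remain.
Final drives: [6,2] [6,2] [5,2,1] [5,2,1] [5,2,1] [5,2,1] [2,1].

7 drives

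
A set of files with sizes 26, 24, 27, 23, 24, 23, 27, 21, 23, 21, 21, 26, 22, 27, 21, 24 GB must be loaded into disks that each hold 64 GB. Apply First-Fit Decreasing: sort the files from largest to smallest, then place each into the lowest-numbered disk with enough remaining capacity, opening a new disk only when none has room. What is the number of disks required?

Sorted descending: 27, 27, 27, 26, 26, 24, 24, 24, 23, 23, 23, 22, 21, 21, 21, 21.
disk 1: place 27 GB, 37 GB left
disk 1: place 27 GB, 10 GB left
disk 2: place 27 GB, 37 GB left
disk 2: place 26 GB, 11 GB left
disk 3: place 26 GB, 38 GB left
disk 3: place 24 GB, 14 GB left
disk 4: place 24 GB, 40 GB left
disk 4: place 24 GB, 16 GB left
disk 5: place 23 GB, 41 GB left
disk 5: place 23 GB, 18 GB left
disk 6: place 23 GB, 41 GB left
disk 6: place 22 GB, 19 GB left
disk 7: place 21 GB, 43 GB left
disk 7: place 21 GB, 22 GB left
disk 7: place 21 GB, 1 GB left
disk 8: place 21 GB, 43 GB left

8 disks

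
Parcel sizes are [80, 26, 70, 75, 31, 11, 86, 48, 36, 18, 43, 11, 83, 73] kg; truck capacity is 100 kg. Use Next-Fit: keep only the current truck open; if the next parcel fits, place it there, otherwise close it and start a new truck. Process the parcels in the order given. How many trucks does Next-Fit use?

80 kg → truck 1 (remaining 20 kg)
26 kg → truck 2 (remaining 74 kg)
70 kg → truck 2 (remaining 4 kg)
75 kg → truck 3 (remaining 25 kg)
31 kg → truck 4 (remaining 69 kg)
11 kg → truck 4 (remaining 58 kg)
86 kg → truck 5 (remaining 14 kg)
48 kg → truck 6 (remaining 52 kg)
36 kg → truck 6 (remaining 16 kg)
18 kg → truck 7 (remaining 82 kg)
43 kg → truck 7 (remaining 39 kg)
11 kg → truck 7 (remaining 28 kg)
83 kg → truck 8 (remaining 17 kg)
73 kg → truck 9 (remaining 27 kg)
Final trucks: [80] [26,70] [75] [31,11] [86] [48,36] [18,43,11] [83] [73].

9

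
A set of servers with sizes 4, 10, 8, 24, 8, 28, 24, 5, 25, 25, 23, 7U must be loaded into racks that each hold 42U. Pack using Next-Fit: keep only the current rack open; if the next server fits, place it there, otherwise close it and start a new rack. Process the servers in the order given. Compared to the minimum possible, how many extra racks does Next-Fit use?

Next-Fit: [4,10,8] [24,8] [28] [24,5] [25] [25] [23,7] → 7 racks.
6 servers exceed 21U (half the capacity), and no two of those can share a rack, so at least 6 racks are needed.
An optimal packing achieves that bound: [28,10,4] [25,8,8] [25,7,5] [24] [24] [23] → 6 racks.
Excess: 7 − 6 = 1.

1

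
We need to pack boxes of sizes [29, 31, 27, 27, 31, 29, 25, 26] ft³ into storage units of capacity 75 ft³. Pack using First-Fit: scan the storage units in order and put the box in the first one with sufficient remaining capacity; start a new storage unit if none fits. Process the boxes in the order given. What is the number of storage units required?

4

Put 29 ft³ in storage unit 1; 46 ft³ remain.
Put 31 ft³ in storage unit 1; 15 ft³ remain.
Put 27 ft³ in storage unit 2; 48 ft³ remain.
Put 27 ft³ in storage unit 2; 21 ft³ remain.
Put 31 ft³ in storage unit 3; 44 ft³ remain.
Put 29 ft³ in storage unit 3; 15 ft³ remain.
Put 25 ft³ in storage unit 4; 50 ft³ remain.
Put 26 ft³ in storage unit 4; 24 ft³ remain.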